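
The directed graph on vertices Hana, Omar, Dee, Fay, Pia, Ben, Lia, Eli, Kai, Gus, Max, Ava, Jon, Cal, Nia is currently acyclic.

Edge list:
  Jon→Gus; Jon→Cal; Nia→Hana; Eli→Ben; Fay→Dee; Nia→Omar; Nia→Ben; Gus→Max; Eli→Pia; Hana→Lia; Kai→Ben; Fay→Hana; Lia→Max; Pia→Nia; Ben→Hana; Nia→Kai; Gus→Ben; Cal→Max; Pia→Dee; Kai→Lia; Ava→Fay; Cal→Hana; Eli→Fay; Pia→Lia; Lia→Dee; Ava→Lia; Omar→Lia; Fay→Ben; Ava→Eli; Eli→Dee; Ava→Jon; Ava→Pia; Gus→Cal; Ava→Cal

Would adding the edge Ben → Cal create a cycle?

No

Adding Ben→Cal creates a cycle iff Cal can already reach Ben.
Explore from Cal: no path reaches Ben. The graph stays acyclic.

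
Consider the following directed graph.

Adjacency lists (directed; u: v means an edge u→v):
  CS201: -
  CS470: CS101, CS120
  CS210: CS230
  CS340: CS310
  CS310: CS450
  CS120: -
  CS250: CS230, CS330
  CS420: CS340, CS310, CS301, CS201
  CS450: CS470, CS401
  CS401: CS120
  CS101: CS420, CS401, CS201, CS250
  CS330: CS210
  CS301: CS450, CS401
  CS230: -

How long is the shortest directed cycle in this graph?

For each vertex v, BFS finds the shortest path from v back to v.
The shortest such closed walk is CS101 → CS420 → CS301 → CS450 → CS470 → CS101, length 5.

5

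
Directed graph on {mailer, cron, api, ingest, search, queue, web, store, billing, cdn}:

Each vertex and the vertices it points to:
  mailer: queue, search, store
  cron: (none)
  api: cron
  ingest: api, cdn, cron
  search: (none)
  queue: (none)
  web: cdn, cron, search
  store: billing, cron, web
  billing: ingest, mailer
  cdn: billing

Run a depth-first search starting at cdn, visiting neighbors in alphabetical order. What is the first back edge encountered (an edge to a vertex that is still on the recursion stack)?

DFS from cdn (visiting neighbors in alphabetical order); mark gray on enter, black on exit:
cdn gray
  billing gray
    ingest gray
      api gray
        cron gray
        cron black
      api black
      ingest→cdn: cdn is gray → back edge
First back edge: ingest → cdn.

ingest->cdn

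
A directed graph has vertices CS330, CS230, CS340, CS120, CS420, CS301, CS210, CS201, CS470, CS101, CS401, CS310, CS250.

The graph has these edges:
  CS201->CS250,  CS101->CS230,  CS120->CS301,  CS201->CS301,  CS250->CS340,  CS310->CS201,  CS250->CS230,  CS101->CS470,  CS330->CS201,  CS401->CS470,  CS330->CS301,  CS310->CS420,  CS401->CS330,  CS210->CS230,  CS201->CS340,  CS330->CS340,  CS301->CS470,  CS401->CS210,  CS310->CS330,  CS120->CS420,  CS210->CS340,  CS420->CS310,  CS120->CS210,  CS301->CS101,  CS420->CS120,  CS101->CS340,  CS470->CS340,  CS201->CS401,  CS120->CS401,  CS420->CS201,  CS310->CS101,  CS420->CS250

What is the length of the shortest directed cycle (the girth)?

2

For each vertex v, BFS finds the shortest path from v back to v.
The shortest such closed walk is CS120 → CS420 → CS120, length 2.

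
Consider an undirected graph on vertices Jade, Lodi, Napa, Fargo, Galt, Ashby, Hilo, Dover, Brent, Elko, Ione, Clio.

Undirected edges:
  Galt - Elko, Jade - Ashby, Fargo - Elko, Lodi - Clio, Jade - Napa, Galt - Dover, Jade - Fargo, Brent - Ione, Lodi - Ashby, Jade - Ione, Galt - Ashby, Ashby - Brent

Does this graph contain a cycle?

DFS, tracking each vertex's parent; an edge to a visited non-parent vertex closes a cycle.
Start from Jade:
visit Jade (parent –)
  visit Ashby (parent Jade)
    Ashby–Jade: parent, skip
    visit Lodi (parent Ashby)
      Lodi–Ashby: parent, skip
      visit Clio (parent Lodi)
        Clio–Lodi: parent, skip
    visit Brent (parent Ashby)
      visit Ione (parent Brent)
        Ione–Brent: parent, skip
        Ione–Jade: Jade visited and ≠ parent → cycle
Cycle: Jade – Ashby – Brent – Ione – Jade.

Yes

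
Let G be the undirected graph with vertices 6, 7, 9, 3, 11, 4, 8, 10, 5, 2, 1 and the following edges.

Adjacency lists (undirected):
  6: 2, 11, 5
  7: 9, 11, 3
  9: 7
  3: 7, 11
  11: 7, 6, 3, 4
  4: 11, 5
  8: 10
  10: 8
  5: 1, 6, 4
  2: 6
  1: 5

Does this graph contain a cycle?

Yes

DFS, tracking each vertex's parent; an edge to a visited non-parent vertex closes a cycle.
Start from 8:
visit 8 (parent –)
  visit 10 (parent 8)
    10–8: parent, skip
visit 6 (parent –)
  visit 2 (parent 6)
    2–6: parent, skip
  visit 11 (parent 6)
    visit 7 (parent 11)
      visit 9 (parent 7)
        9–7: parent, skip
      7–11: parent, skip
      visit 3 (parent 7)
        3–7: parent, skip
        3–11: 11 visited and ≠ parent → cycle
Cycle: 11 – 7 – 3 – 11.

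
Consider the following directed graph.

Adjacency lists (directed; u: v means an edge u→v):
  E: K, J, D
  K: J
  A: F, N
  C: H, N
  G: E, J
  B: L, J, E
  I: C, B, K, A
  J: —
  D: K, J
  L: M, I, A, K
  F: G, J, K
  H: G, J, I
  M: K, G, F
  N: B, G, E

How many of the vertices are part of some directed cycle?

7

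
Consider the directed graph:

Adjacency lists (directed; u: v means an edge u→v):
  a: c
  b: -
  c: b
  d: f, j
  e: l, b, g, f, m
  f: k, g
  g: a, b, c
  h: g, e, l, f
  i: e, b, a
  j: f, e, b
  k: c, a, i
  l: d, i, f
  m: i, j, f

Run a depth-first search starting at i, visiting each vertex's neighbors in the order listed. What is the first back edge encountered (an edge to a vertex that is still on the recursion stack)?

k→i

DFS from i (visiting each vertex's neighbors in the order listed); mark gray on enter, black on exit:
i gray
  e gray
    l gray
      d gray
        f gray
          k gray
            c gray
              b gray
              b black
            c black
            a gray
              a→c: c black — skip
            a black
            k→i: i is gray → back edge
First back edge: k → i.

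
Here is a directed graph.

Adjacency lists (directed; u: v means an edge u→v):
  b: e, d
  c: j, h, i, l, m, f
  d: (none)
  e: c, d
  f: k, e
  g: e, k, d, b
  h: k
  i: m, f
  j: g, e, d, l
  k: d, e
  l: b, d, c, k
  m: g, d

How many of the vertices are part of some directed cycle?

11

A vertex is on a directed cycle iff it belongs to a strongly connected component of size ≥ 2 (or has a self-loop).
The vertices on cycles are {b, c, e, f, g, h, i, j, k, l, m} — 11 in total.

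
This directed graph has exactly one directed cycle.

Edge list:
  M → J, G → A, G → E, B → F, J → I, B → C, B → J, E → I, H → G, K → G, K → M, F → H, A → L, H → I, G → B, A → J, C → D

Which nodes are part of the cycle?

B, F, G, H

DFS with gray/black marking from G:
G gray
  A gray
    L gray
    L black
    J gray
      I gray
      I black
    J black
  A black
  E gray
    E→I: I black — skip
  E black
  B gray
    B→J: J black — skip
    C gray
      D gray
      D black
    C black
    F gray
      H gray
        H→G: G is gray → back edge
Back edge closes the cycle G → B → F → H → G; its vertices are {B, F, G, H}.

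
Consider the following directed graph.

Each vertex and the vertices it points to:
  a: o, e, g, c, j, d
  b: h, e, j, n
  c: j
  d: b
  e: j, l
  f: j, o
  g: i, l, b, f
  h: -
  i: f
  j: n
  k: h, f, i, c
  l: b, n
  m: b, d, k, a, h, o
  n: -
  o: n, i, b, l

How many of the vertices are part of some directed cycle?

A vertex is on a directed cycle iff it belongs to a strongly connected component of size ≥ 2 (or has a self-loop).
The vertices on cycles are {b, e, f, i, l, o} — 6 in total.

6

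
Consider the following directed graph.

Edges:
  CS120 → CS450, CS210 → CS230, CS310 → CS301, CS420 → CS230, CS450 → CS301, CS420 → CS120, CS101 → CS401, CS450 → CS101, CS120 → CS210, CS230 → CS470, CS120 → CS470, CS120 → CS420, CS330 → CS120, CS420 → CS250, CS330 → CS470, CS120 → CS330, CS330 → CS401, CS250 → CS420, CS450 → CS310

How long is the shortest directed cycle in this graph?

2

For each vertex v, BFS finds the shortest path from v back to v.
The shortest such closed walk is CS120 → CS420 → CS120, length 2.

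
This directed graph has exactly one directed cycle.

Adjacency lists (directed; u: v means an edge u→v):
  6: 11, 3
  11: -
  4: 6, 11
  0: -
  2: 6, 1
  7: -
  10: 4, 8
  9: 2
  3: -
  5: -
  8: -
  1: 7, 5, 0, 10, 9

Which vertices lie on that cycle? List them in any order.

1, 2, 9

DFS with gray/black marking from 2:
2 gray
  6 gray
    11 gray
    11 black
    3 gray
    3 black
  6 black
  1 gray
    7 gray
    7 black
    5 gray
    5 black
    0 gray
    0 black
    10 gray
      4 gray
        4→6: 6 black — skip
        4→11: 11 black — skip
      4 black
      8 gray
      8 black
    10 black
    9 gray
      9→2: 2 is gray → back edge
Back edge closes the cycle 2 → 1 → 9 → 2; its vertices are {1, 2, 9}.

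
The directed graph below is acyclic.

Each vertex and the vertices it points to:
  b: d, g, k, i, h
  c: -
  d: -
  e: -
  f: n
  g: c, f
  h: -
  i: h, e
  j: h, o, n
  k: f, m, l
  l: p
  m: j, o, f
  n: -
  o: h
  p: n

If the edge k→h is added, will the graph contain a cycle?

No

Adding k→h creates a cycle iff h can already reach k.
Explore from h: no path reaches k. The graph stays acyclic.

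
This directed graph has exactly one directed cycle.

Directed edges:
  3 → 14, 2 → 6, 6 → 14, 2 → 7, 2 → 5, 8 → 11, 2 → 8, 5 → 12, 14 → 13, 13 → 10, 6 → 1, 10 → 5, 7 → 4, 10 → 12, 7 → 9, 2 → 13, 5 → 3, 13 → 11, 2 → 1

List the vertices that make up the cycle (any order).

DFS with gray/black marking from 13:
13 gray
  11 gray
  11 black
  10 gray
    12 gray
    12 black
    5 gray
      3 gray
        14 gray
          14→13: 13 is gray → back edge
Back edge closes the cycle 13 → 10 → 5 → 3 → 14 → 13; its vertices are {3, 5, 10, 13, 14}.

3, 5, 10, 13, 14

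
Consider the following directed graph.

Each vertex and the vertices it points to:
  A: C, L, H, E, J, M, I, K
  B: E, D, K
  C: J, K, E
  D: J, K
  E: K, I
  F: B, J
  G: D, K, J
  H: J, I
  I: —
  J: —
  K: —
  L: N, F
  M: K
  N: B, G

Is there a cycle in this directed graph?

No

DFS with white/gray/black marking, starting from J:
J gray
J black
A gray
  C gray
    C→J: J black — skip
    K gray
    K black
    E gray
      E→K: K black — skip
      I gray
      I black
    E black
  C black
  L gray
    N gray
      B gray
        B→E: E black — skip
        D gray
          D→J: J black — skip
          D→K: K black — skip
        D black
        B→K: K black — skip
      B black
      G gray
        G→D: D black — skip
        G→K: K black — skip
        G→J: J black — skip
      G black
    N black
    F gray
      F→B: B black — skip
      F→J: J black — skip
    F black
  L black
  H gray
    H→J: J black — skip
    H→I: I black — skip
  H black
  A→E: E black — skip
  A→J: J black — skip
  M gray
    M→K: K black — skip
  M black
  A→I: I black — skip
  A→K: K black — skip
A black
Every edge goes to a white or black vertex — no back edge, so the graph is acyclic.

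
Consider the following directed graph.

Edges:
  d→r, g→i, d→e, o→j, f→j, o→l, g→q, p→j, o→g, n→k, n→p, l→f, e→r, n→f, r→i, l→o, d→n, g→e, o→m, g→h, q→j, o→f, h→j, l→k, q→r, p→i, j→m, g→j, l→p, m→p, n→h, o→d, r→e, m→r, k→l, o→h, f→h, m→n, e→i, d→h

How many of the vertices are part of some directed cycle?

14

A vertex is on a directed cycle iff it belongs to a strongly connected component of size ≥ 2 (or has a self-loop).
The vertices on cycles are {d, e, f, g, h, j, k, l, m, n, o, p, q, r} — 14 in total.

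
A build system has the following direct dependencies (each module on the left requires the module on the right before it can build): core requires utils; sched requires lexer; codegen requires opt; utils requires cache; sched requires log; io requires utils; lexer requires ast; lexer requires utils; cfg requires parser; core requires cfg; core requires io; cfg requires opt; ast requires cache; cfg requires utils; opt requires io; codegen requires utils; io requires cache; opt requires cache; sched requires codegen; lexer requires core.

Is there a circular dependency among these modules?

DFS with white/gray/black marking, starting from cache:
cache gray
cache black
codegen gray
  utils gray
    utils→cache: cache black — skip
  utils black
  opt gray
    io gray
      io→cache: cache black — skip
      io→utils: utils black — skip
    io black
    opt→cache: cache black — skip
  opt black
codegen black
parser gray
parser black
cfg gray
  cfg→opt: opt black — skip
  cfg→utils: utils black — skip
  cfg→parser: parser black — skip
cfg black
lexer gray
  ast gray
    ast→cache: cache black — skip
  ast black
  lexer→utils: utils black — skip
  core gray
    core→utils: utils black — skip
    core→io: io black — skip
    core→cfg: cfg black — skip
  core black
lexer black
log gray
log black
sched gray
  sched→lexer: lexer black — skip
  sched→codegen: codegen black — skip
  sched→log: log black — skip
sched black
Every edge goes to a white or black vertex — no back edge, so the graph is acyclic.

No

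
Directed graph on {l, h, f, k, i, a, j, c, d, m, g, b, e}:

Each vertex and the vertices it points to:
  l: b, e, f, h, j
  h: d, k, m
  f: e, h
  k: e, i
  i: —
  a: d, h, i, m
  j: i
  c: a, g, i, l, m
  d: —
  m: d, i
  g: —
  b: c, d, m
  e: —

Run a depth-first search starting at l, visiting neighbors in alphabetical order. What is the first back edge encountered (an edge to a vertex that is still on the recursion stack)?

c→l

DFS from l (visiting neighbors in alphabetical order); mark gray on enter, black on exit:
l gray
  b gray
    c gray
      a gray
        d gray
        d black
        h gray
          h→d: d black — skip
          k gray
            e gray
            e black
            i gray
            i black
          k black
          m gray
            m→d: d black — skip
            m→i: i black — skip
          m black
        h black
        a→i: i black — skip
        a→m: m black — skip
      a black
      g gray
      g black
      c→i: i black — skip
      c→l: l is gray → back edge
First back edge: c → l.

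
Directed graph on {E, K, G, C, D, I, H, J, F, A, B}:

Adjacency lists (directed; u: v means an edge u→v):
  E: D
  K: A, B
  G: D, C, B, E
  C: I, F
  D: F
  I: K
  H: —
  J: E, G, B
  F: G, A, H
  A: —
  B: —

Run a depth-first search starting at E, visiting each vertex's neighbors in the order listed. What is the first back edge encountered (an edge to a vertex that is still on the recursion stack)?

G→D

DFS from E (visiting each vertex's neighbors in the order listed); mark gray on enter, black on exit:
E gray
  D gray
    F gray
      G gray
        G→D: D is gray → back edge
First back edge: G → D.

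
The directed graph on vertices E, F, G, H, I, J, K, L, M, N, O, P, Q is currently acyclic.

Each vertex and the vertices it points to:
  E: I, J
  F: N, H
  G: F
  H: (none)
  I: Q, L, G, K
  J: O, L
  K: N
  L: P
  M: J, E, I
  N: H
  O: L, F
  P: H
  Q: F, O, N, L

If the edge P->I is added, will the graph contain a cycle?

Yes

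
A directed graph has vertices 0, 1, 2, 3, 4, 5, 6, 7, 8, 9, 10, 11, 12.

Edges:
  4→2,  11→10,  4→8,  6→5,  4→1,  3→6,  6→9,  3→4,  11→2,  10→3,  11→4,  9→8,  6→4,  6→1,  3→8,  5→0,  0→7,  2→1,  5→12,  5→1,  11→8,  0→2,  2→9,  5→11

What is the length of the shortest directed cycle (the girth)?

For each vertex v, BFS finds the shortest path from v back to v.
The shortest such closed walk is 5 → 11 → 10 → 3 → 6 → 5, length 5.

5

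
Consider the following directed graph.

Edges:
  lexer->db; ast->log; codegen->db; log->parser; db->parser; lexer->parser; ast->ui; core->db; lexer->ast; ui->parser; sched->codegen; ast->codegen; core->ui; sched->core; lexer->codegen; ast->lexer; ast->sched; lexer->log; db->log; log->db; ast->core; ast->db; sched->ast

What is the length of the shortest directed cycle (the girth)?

2

For each vertex v, BFS finds the shortest path from v back to v.
The shortest such closed walk is sched → ast → sched, length 2.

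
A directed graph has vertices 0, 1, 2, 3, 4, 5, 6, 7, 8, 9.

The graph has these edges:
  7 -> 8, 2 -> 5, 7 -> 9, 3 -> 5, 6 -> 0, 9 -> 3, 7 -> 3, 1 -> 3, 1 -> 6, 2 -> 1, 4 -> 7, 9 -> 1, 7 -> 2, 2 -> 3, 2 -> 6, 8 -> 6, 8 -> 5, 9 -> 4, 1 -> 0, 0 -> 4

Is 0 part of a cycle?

0 is on a cycle iff 0 can reach itself via ≥1 edge.
0 → 4 → 7 → 8 → 6 → 0 — yes.

Yes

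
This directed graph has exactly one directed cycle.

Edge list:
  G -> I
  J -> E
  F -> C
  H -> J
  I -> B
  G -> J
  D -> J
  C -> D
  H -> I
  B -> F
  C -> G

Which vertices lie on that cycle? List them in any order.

B, C, F, G, I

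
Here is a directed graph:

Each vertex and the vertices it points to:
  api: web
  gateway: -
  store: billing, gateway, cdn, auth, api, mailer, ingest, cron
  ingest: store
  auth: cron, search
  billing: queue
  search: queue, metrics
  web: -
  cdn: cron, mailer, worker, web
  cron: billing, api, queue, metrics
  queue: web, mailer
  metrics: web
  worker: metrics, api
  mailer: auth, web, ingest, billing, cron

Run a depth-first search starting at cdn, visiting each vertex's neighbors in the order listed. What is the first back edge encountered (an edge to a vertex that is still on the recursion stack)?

auth→cron

DFS from cdn (visiting each vertex's neighbors in the order listed); mark gray on enter, black on exit:
cdn gray
  cron gray
    billing gray
      queue gray
        web gray
        web black
        mailer gray
          auth gray
            auth→cron: cron is gray → back edge
First back edge: auth → cron.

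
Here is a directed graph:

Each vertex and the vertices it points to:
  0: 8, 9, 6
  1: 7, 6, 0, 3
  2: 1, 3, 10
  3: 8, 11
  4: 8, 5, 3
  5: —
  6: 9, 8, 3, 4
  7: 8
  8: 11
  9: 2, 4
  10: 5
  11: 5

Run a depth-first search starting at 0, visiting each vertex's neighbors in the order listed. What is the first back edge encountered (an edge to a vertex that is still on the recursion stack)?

6→9

DFS from 0 (visiting each vertex's neighbors in the order listed); mark gray on enter, black on exit:
0 gray
  8 gray
    11 gray
      5 gray
      5 black
    11 black
  8 black
  9 gray
    2 gray
      1 gray
        7 gray
          7→8: 8 black — skip
        7 black
        6 gray
          6→9: 9 is gray → back edge
First back edge: 6 → 9.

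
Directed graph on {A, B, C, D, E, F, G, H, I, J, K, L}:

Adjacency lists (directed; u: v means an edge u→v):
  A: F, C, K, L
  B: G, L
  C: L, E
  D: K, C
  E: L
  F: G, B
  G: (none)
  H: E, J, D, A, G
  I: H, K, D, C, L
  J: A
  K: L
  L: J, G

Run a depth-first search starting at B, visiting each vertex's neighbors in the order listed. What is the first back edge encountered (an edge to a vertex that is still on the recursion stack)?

F→B

DFS from B (visiting each vertex's neighbors in the order listed); mark gray on enter, black on exit:
B gray
  G gray
  G black
  L gray
    J gray
      A gray
        F gray
          F→G: G black — skip
          F→B: B is gray → back edge
First back edge: F → B.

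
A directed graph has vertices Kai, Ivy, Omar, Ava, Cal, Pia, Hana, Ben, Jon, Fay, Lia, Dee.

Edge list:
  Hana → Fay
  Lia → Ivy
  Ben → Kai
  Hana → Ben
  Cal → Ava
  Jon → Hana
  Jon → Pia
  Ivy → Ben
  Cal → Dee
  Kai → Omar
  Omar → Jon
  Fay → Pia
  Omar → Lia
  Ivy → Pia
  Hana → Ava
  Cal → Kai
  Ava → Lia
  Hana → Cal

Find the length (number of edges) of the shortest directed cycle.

5

For each vertex v, BFS finds the shortest path from v back to v.
The shortest such closed walk is Jon → Hana → Cal → Kai → Omar → Jon, length 5.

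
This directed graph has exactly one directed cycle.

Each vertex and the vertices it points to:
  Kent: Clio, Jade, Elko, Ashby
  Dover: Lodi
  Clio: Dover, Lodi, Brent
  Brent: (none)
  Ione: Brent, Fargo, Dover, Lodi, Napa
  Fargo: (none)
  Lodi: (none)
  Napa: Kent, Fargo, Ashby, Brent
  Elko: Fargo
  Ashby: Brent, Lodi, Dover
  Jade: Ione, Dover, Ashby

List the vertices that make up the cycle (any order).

Ione, Jade, Kent, Napa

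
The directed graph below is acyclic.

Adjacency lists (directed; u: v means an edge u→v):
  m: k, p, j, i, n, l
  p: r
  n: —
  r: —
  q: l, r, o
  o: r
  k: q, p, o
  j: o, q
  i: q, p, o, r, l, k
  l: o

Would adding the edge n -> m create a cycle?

Adding n→m creates a cycle iff m can already reach n.
Path from m: m → n.
So m → … → n → m is a cycle.

Yes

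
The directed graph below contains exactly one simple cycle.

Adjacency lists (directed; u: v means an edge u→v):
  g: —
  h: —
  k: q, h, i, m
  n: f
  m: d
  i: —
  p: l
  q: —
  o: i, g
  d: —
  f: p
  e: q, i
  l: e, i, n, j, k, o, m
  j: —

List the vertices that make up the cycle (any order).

DFS with gray/black marking from l:
l gray
  e gray
    q gray
    q black
    i gray
    i black
  e black
  l→i: i black — skip
  n gray
    f gray
      p gray
        p→l: l is gray → back edge
Back edge closes the cycle l → n → f → p → l; its vertices are {f, l, n, p}.

f, l, n, p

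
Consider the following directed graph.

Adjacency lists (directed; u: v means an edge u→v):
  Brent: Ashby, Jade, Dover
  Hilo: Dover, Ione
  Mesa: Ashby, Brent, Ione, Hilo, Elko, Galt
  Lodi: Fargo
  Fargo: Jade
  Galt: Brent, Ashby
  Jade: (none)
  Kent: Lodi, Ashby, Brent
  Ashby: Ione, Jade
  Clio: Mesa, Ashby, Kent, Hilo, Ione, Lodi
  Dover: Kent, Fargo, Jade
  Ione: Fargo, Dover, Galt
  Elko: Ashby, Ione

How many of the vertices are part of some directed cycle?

6

A vertex is on a directed cycle iff it belongs to a strongly connected component of size ≥ 2 (or has a self-loop).
The vertices on cycles are {Galt, Ione, Kent, Ashby, Brent, Dover} — 6 in total.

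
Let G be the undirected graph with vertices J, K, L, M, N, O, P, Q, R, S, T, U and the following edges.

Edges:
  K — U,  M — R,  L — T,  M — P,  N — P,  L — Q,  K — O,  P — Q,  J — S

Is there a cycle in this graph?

No

DFS, tracking each vertex's parent; an edge to a visited non-parent vertex closes a cycle.
Start from S:
visit S (parent –)
  visit J (parent S)
    J–S: parent, skip
visit K (parent –)
  visit O (parent K)
    O–K: parent, skip
  visit U (parent K)
    U–K: parent, skip
visit L (parent –)
  visit T (parent L)
    T–L: parent, skip
  visit Q (parent L)
    visit P (parent Q)
      P–Q: parent, skip
      visit M (parent P)
        M–P: parent, skip
        visit R (parent M)
          R–M: parent, skip
      visit N (parent P)
        N–P: parent, skip
    Q–L: parent, skip
No non-parent visited neighbor found — the graph is a forest.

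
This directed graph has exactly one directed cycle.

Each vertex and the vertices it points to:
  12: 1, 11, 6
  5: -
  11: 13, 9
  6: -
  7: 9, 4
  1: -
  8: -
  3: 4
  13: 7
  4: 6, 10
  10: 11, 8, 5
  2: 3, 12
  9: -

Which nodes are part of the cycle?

4, 7, 10, 11, 13

DFS with gray/black marking from 4:
4 gray
  6 gray
  6 black
  10 gray
    11 gray
      13 gray
        7 gray
          9 gray
          9 black
          7→4: 4 is gray → back edge
Back edge closes the cycle 4 → 10 → 11 → 13 → 7 → 4; its vertices are {4, 7, 10, 11, 13}.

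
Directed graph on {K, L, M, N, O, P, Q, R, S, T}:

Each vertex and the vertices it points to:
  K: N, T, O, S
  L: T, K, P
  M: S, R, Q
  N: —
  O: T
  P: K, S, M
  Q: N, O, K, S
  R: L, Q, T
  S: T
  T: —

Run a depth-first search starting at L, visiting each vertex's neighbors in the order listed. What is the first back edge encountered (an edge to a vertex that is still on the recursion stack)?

R->L

DFS from L (visiting each vertex's neighbors in the order listed); mark gray on enter, black on exit:
L gray
  T gray
  T black
  K gray
    N gray
    N black
    K→T: T black — skip
    O gray
      O→T: T black — skip
    O black
    S gray
      S→T: T black — skip
    S black
  K black
  P gray
    P→K: K black — skip
    P→S: S black — skip
    M gray
      M→S: S black — skip
      R gray
        R→L: L is gray → back edge
First back edge: R → L.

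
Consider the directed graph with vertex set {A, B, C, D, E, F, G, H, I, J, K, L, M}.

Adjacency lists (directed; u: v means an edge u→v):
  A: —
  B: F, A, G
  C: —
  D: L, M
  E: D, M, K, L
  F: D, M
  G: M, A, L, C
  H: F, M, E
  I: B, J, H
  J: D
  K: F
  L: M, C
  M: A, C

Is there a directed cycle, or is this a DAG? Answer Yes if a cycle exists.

No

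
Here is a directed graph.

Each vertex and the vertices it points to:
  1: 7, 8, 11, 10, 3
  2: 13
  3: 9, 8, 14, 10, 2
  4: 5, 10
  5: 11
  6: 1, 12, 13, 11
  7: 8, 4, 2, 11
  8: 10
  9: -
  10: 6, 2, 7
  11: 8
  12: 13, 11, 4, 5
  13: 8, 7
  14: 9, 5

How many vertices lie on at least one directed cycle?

A vertex is on a directed cycle iff it belongs to a strongly connected component of size ≥ 2 (or has a self-loop).
The vertices on cycles are {1, 2, 3, 4, 5, 6, 7, 8, 10, 11, 12, 13, 14} — 13 in total.

13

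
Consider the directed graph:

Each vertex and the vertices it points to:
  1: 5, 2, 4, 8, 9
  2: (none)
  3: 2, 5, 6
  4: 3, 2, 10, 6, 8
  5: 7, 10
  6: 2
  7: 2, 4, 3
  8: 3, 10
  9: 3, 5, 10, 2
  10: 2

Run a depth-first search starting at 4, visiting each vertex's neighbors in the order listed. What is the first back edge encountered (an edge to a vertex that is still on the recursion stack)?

7→4

DFS from 4 (visiting each vertex's neighbors in the order listed); mark gray on enter, black on exit:
4 gray
  3 gray
    2 gray
    2 black
    5 gray
      7 gray
        7→2: 2 black — skip
        7→4: 4 is gray → back edge
First back edge: 7 → 4.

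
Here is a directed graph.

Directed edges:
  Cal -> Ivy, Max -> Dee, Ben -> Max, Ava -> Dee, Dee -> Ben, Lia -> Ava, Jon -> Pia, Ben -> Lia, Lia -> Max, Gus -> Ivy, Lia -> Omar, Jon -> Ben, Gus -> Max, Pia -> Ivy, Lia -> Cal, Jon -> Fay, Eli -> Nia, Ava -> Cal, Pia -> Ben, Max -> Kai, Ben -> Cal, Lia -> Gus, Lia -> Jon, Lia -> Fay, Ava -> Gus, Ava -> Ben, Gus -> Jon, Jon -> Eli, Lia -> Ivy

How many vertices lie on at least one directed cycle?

A vertex is on a directed cycle iff it belongs to a strongly connected component of size ≥ 2 (or has a self-loop).
The vertices on cycles are {Ava, Ben, Dee, Gus, Jon, Lia, Max, Pia} — 8 in total.

8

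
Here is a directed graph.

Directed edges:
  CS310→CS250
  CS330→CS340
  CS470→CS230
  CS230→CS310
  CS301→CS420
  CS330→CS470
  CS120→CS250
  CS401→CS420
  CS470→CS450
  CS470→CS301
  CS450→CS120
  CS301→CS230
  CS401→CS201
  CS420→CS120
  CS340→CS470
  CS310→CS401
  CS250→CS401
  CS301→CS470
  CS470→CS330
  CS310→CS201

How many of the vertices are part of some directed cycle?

A vertex is on a directed cycle iff it belongs to a strongly connected component of size ≥ 2 (or has a self-loop).
The vertices on cycles are {CS120, CS250, CS301, CS330, CS340, CS401, CS420, CS470} — 8 in total.

8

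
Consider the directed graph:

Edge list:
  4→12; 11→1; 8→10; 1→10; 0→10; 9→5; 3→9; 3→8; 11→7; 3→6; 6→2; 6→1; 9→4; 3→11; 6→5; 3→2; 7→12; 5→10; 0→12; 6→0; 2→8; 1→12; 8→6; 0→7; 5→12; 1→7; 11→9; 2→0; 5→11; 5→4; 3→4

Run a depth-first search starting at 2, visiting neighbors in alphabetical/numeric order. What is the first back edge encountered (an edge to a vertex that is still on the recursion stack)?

6→2

DFS from 2 (visiting neighbors in alphabetical/numeric order); mark gray on enter, black on exit:
2 gray
  0 gray
    7 gray
      12 gray
      12 black
    7 black
    10 gray
    10 black
    0→12: 12 black — skip
  0 black
  8 gray
    6 gray
      6→0: 0 black — skip
      1 gray
        1→7: 7 black — skip
        1→10: 10 black — skip
        1→12: 12 black — skip
      1 black
      6→2: 2 is gray → back edge
First back edge: 6 → 2.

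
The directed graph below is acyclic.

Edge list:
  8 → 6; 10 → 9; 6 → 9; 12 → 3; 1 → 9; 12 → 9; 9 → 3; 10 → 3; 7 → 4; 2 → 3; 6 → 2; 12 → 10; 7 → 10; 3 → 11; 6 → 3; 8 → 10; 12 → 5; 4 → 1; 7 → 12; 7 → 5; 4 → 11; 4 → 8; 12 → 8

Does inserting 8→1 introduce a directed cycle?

No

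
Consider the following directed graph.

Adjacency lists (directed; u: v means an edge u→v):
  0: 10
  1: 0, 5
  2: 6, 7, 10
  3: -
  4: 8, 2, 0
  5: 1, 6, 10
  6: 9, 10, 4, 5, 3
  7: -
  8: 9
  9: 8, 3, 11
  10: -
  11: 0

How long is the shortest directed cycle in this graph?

For each vertex v, BFS finds the shortest path from v back to v.
The shortest such closed walk is 6 → 5 → 6, length 2.

2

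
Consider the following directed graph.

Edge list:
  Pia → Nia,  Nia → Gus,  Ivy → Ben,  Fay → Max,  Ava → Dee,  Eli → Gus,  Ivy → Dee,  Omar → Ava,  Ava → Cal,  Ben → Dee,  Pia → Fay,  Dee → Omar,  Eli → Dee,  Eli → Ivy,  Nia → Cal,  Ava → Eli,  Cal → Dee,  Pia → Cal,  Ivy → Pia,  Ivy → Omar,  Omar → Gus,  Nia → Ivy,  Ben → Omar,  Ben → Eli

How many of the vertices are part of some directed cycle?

A vertex is on a directed cycle iff it belongs to a strongly connected component of size ≥ 2 (or has a self-loop).
The vertices on cycles are {Ava, Ben, Cal, Dee, Eli, Ivy, Nia, Pia, Omar} — 9 in total.

9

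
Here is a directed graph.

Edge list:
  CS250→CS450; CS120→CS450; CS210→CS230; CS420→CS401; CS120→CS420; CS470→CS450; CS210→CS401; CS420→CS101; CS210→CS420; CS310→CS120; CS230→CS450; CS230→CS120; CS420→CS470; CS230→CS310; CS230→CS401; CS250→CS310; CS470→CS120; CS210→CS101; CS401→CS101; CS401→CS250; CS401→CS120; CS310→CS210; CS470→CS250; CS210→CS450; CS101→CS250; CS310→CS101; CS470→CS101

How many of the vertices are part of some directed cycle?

9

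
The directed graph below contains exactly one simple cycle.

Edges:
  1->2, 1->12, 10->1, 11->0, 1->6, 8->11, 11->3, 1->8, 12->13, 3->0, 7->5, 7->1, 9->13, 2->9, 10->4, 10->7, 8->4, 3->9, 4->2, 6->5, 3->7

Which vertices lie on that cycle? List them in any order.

1, 3, 7, 8, 11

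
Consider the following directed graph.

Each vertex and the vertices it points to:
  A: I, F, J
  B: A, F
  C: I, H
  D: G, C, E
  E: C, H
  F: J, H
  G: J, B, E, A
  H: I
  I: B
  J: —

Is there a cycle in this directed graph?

DFS with white/gray/black marking, starting from B:
B gray
  A gray
    I gray
      I→B: B is gray → back edge
Back edge found, so a cycle exists: B → A → I → B.

Yes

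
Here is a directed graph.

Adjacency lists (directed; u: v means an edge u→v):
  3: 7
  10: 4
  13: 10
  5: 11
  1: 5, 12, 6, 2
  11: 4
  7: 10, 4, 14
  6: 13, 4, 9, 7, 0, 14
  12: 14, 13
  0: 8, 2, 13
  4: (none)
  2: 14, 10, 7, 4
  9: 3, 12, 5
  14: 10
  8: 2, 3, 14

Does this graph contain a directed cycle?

No

DFS with white/gray/black marking, starting from 0:
0 gray
  8 gray
    2 gray
      14 gray
        10 gray
          4 gray
          4 black
        10 black
      14 black
      2→10: 10 black — skip
      7 gray
        7→10: 10 black — skip
        7→4: 4 black — skip
        7→14: 14 black — skip
      7 black
      2→4: 4 black — skip
    2 black
    3 gray
      3→7: 7 black — skip
    3 black
    8→14: 14 black — skip
  8 black
  0→2: 2 black — skip
  13 gray
    13→10: 10 black — skip
  13 black
0 black
5 gray
  11 gray
    11→4: 4 black — skip
  11 black
5 black
1 gray
  1→5: 5 black — skip
  12 gray
    12→14: 14 black — skip
    12→13: 13 black — skip
  12 black
  6 gray
    6→13: 13 black — skip
    6→4: 4 black — skip
    9 gray
      9→3: 3 black — skip
      9→12: 12 black — skip
      9→5: 5 black — skip
    9 black
    6→7: 7 black — skip
    6→0: 0 black — skip
    6→14: 14 black — skip
  6 black
  1→2: 2 black — skip
1 black
Every edge goes to a white or black vertex — no back edge, so the graph is acyclic.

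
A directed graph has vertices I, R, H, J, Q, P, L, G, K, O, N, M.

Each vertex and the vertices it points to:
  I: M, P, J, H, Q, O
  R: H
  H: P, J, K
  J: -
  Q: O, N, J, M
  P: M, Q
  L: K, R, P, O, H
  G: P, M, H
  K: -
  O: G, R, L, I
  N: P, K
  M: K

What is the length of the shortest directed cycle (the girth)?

2

For each vertex v, BFS finds the shortest path from v back to v.
The shortest such closed walk is O → L → O, length 2.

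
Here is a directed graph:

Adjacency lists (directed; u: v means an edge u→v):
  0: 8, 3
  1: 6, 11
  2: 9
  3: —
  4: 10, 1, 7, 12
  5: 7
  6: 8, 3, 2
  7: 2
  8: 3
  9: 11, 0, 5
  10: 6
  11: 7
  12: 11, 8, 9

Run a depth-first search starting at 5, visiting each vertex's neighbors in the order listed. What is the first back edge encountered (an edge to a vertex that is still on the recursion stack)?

DFS from 5 (visiting each vertex's neighbors in the order listed); mark gray on enter, black on exit:
5 gray
  7 gray
    2 gray
      9 gray
        11 gray
          11→7: 7 is gray → back edge
First back edge: 11 → 7.

11->7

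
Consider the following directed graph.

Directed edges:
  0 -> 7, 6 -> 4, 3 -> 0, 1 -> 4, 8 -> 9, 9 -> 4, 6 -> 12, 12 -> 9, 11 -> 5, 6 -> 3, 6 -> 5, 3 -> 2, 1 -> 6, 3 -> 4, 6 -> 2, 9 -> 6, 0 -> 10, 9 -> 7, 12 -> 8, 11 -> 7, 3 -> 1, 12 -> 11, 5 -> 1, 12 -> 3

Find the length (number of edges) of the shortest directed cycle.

For each vertex v, BFS finds the shortest path from v back to v.
The shortest such closed walk is 12 → 9 → 6 → 12, length 3.

3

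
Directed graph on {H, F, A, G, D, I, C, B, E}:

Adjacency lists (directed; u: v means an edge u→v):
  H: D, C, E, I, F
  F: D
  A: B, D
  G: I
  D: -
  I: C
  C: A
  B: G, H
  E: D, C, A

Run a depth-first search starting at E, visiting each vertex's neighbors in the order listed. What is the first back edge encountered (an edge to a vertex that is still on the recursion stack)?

I->C

DFS from E (visiting each vertex's neighbors in the order listed); mark gray on enter, black on exit:
E gray
  D gray
  D black
  C gray
    A gray
      B gray
        G gray
          I gray
            I→C: C is gray → back edge
First back edge: I → C.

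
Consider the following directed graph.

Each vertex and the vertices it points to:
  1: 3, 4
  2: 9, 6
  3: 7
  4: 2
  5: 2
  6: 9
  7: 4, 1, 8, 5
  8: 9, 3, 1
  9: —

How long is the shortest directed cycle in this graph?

3

For each vertex v, BFS finds the shortest path from v back to v.
The shortest such closed walk is 7 → 8 → 3 → 7, length 3.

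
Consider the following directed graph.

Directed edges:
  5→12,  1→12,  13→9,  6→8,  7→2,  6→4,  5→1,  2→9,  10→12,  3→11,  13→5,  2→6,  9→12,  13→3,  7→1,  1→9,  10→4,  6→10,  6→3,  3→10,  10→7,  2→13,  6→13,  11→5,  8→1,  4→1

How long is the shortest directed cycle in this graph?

4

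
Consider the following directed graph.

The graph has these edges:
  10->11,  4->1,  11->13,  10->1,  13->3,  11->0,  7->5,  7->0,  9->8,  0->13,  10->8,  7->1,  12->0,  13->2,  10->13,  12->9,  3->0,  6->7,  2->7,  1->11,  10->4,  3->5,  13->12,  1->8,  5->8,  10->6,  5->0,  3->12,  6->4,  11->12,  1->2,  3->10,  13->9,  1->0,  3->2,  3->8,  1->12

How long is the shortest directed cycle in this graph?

For each vertex v, BFS finds the shortest path from v back to v.
The shortest such closed walk is 10 → 13 → 3 → 10, length 3.

3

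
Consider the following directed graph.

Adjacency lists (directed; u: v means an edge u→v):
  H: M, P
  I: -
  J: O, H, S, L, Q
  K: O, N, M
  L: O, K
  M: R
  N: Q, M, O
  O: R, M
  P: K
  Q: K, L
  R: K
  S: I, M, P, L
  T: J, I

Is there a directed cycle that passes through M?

Yes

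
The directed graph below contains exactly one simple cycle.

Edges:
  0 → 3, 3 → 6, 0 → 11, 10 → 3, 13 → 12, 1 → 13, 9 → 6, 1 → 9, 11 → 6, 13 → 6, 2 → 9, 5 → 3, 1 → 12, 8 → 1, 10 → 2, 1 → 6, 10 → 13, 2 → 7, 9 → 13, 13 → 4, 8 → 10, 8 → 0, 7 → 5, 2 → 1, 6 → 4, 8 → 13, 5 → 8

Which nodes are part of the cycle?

DFS with gray/black marking from 2:
2 gray
  9 gray
    13 gray
      6 gray
        4 gray
        4 black
      6 black
      13→4: 4 black — skip
      12 gray
      12 black
    13 black
    9→6: 6 black — skip
  9 black
  7 gray
    5 gray
      3 gray
        3→6: 6 black — skip
      3 black
      8 gray
        0 gray
          11 gray
            11→6: 6 black — skip
          11 black
          0→3: 3 black — skip
        0 black
        1 gray
          1→13: 13 black — skip
          1→9: 9 black — skip
          1→6: 6 black — skip
          1→12: 12 black — skip
        1 black
        8→13: 13 black — skip
        10 gray
          10→13: 13 black — skip
          10→2: 2 is gray → back edge
Back edge closes the cycle 2 → 7 → 5 → 8 → 10 → 2; its vertices are {2, 5, 7, 8, 10}.

2, 5, 7, 8, 10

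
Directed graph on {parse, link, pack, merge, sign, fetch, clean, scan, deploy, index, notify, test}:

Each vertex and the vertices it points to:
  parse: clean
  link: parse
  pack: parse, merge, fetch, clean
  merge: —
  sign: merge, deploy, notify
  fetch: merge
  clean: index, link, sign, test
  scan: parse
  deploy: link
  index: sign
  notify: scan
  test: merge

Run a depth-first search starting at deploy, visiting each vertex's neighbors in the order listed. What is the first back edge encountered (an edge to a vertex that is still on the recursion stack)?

sign->deploy

DFS from deploy (visiting each vertex's neighbors in the order listed); mark gray on enter, black on exit:
deploy gray
  link gray
    parse gray
      clean gray
        index gray
          sign gray
            merge gray
            merge black
            sign→deploy: deploy is gray → back edge
First back edge: sign → deploy.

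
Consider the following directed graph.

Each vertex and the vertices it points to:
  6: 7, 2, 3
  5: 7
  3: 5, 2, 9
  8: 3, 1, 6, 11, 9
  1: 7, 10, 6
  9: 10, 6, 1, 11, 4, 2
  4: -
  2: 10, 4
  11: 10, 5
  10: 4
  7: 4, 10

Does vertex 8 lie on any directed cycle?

8 lies on a cycle iff there is a path from 8 back to itself.
Exploring from 8, it never reaches itself; equivalently, its strongly connected component is a singleton.

No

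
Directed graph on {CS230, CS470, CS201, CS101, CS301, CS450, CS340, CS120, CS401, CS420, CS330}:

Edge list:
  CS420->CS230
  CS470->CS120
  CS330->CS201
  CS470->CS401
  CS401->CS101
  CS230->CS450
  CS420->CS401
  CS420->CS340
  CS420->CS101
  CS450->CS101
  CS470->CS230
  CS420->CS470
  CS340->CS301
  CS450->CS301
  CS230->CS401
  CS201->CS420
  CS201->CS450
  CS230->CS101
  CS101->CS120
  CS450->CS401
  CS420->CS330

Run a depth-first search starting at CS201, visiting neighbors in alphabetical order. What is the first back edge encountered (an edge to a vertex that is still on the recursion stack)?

DFS from CS201 (visiting neighbors in alphabetical order); mark gray on enter, black on exit:
CS201 gray
  CS420 gray
    CS101 gray
      CS120 gray
      CS120 black
    CS101 black
    CS230 gray
      CS230→CS101: CS101 black — skip
      CS401 gray
        CS401→CS101: CS101 black — skip
      CS401 black
      CS450 gray
        CS450→CS101: CS101 black — skip
        CS301 gray
        CS301 black
        CS450→CS401: CS401 black — skip
      CS450 black
    CS230 black
    CS330 gray
      CS330→CS201: CS201 is gray → back edge
First back edge: CS330 → CS201.

CS330→CS201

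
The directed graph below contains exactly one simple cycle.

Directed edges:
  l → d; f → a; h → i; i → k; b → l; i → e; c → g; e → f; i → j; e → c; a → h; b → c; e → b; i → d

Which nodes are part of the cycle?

DFS with gray/black marking from i:
i gray
  j gray
  j black
  k gray
  k black
  d gray
  d black
  e gray
    c gray
      g gray
      g black
    c black
    f gray
      a gray
        h gray
          h→i: i is gray → back edge
Back edge closes the cycle i → e → f → a → h → i; its vertices are {a, e, f, h, i}.

a, e, f, h, i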